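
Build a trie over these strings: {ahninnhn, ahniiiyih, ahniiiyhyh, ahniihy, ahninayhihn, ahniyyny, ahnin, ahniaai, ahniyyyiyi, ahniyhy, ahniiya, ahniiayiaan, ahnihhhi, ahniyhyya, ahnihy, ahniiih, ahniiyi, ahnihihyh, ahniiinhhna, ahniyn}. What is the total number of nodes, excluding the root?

64

Insert word by word; a character creates a node only if that edge doesn't already exist:
  "ahninnhn" → 8 new (a, h, n, i, n, n, h, n)
  "ahniiiyih" → prefix "ahni" already present; 5 new (i, i, y, i, h)
  "ahniiiyhyh" → prefix "ahniiiy" already present; 3 new (h, y, h)
  "ahniihy" → prefix "ahnii" already present; 2 new (h, y)
  "ahninayhihn" → prefix "ahnin" already present; 6 new (a, y, h, i, h, n)
  "ahniyyny" → prefix "ahni" already present; 4 new (y, y, n, y)
  "ahnin" → prefix "ahnin" already present; 0 new (none)
  "ahniaai" → prefix "ahni" already present; 3 new (a, a, i)
  "ahniyyyiyi" → prefix "ahniyy" already present; 4 new (y, i, y, i)
  "ahniyhy" → prefix "ahniy" already present; 2 new (h, y)
  "ahniiya" → prefix "ahnii" already present; 2 new (y, a)
  "ahniiayiaan" → prefix "ahnii" already present; 6 new (a, y, i, a, a, n)
  "ahnihhhi" → prefix "ahni" already present; 4 new (h, h, h, i)
  "ahniyhyya" → prefix "ahniyhy" already present; 2 new (y, a)
  "ahnihy" → prefix "ahnih" already present; 1 new (y)
  "ahniiih" → prefix "ahniii" already present; 1 new (h)
  "ahniiyi" → prefix "ahniiy" already present; 1 new (i)
  "ahnihihyh" → prefix "ahnih" already present; 4 new (i, h, y, h)
  "ahniiinhhna" → prefix "ahniii" already present; 5 new (n, h, h, n, a)
  "ahniyn" → prefix "ahniy" already present; 1 new (n)
Total nodes = 8 + 5 + 3 + 2 + 6 + 4 + 0 + 3 + 4 + 2 + 2 + 6 + 4 + 2 + 1 + 1 + 1 + 4 + 5 + 1 = 64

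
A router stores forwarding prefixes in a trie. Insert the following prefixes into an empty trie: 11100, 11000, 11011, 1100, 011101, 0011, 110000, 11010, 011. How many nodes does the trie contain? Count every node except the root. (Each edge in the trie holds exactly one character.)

Trie structure (* marks end of a word):
(root)
├─ 0
│  ├─ 0
│  │  └─ 1
│  │     └─ 1 *
│  └─ 1
│     └─ 1 *
│        └─ 1
│           └─ 0
│              └─ 1 *
└─ 1
   └─ 1
      ├─ 0
      │  ├─ 0 *
      │  │  └─ 0 *
      │  │     └─ 0 *
      │  └─ 1
      │     ├─ 0 *
      │     └─ 1 *
      └─ 1
         └─ 0
            └─ 0 *
Counting every labelled node above: 21.

21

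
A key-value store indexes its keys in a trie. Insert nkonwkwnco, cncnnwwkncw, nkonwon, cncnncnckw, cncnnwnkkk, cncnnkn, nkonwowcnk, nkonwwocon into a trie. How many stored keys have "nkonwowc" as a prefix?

Filter for entries beginning with "nkonwowc":
Words under "nkonwowc": nkonwowcnk
Count: 1

1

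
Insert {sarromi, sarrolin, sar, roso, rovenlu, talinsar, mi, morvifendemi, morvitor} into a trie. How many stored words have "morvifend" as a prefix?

Walk to "morvifend"; the words in its subtree are exactly those with that prefix.
Words under "morvifend": morvifendemi
Count: 1

1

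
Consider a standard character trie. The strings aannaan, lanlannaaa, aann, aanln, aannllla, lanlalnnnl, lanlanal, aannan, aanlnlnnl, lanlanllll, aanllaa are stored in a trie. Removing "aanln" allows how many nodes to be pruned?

0

A node on "aanln"'s path can go only if nothing else ends at it or branches off below it.
Every node on "aanln" is still needed (e.g. by "aanlnlnnl"), so nothing is freed.
Nodes removed: 0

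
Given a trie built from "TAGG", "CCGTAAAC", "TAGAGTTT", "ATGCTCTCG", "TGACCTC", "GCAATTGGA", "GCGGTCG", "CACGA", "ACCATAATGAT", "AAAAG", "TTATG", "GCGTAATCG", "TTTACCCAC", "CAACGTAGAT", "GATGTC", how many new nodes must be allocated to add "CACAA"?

2

Walking "CACAA" from the root, the first 3 characters ("CAC") follow existing edges; "A" is the first miss.
Each of the 2 remaining characters creates one node.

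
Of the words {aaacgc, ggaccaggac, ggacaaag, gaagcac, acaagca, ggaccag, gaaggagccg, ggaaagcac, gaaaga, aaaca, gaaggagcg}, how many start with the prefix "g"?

8

Traverse to the node for "g", then collect every word in that subtree.
Words under "g": gaaaga, gaagcac, gaaggagccg, gaaggagcg, ggaaagcac, ggacaaag, ggaccag, ggaccaggac
Count: 8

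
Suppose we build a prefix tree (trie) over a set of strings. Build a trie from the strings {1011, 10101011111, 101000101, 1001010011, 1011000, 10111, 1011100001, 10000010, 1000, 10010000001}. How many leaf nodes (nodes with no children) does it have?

A leaf is a node with no children — equivalently, the end of a word that is not a proper prefix of any other stored word.
Those words: "10000010", "10010000001", "1001010011", "101000101", "10101011111", "1011000", "1011100001"
Leaf count: 7

7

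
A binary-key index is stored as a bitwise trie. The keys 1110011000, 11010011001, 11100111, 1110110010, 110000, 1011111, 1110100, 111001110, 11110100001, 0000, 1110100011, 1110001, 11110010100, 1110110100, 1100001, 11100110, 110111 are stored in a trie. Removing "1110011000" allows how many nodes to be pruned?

2

After clearing the end-marker at "1110011000", prune upward until reaching a node still needed by another word.
The suffix "00" (2 nodes) is used only by "1110011000"; "11100110" is itself a stored word, so pruning stops there.
Nodes removed: 2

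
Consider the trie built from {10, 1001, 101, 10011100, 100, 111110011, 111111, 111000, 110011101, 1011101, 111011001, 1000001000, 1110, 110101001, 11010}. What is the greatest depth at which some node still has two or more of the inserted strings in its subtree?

5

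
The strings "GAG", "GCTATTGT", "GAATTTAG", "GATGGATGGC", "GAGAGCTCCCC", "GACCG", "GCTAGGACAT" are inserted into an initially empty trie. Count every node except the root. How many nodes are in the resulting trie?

41

For each word, the new-node count is its length minus the longest prefix already in the trie:
  "GAG" → 3 new (G, A, G)
  "GCTATTGT" → prefix "G" already present; 7 new (C, T, A, T, T, G, T)
  "GAATTTAG" → prefix "GA" already present; 6 new (A, T, T, T, A, G)
  "GATGGATGGC" → prefix "GA" already present; 8 new (T, G, G, A, T, G, G, C)
  "GAGAGCTCCCC" → prefix "GAG" already present; 8 new (A, G, C, T, C, C, C, C)
  "GACCG" → prefix "GA" already present; 3 new (C, C, G)
  "GCTAGGACAT" → prefix "GCTA" already present; 6 new (G, G, A, C, A, T)
Total nodes = 3 + 7 + 6 + 8 + 8 + 3 + 6 = 41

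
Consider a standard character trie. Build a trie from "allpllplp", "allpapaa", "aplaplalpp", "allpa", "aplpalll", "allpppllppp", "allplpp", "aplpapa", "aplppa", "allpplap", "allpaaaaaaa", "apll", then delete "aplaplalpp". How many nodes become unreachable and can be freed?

After clearing the end-marker at "aplaplalpp", prune upward until reaching a node still needed by another word.
The suffix "aplalpp" (7 nodes) is used only by "aplaplalpp"; the node for "apl" still has the child "p", so pruning stops there.
Nodes removed: 7

7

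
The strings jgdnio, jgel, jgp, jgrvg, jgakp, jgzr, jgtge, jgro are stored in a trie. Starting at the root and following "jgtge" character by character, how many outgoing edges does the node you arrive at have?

0

Walk "jgtge" from the root, arriving at one node.
No stored string extends past "jgtge".
That node has 0 child edges.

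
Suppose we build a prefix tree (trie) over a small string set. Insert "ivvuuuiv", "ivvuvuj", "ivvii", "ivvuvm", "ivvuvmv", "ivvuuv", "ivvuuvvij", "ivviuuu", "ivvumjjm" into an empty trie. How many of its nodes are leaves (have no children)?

7

A leaf is a node with no children — equivalently, the end of a word that is not a proper prefix of any other stored word.
Those words: "ivvii", "ivviuuu", "ivvumjjm", "ivvuuuiv", "ivvuuvvij", "ivvuvmv", "ivvuvuj"
Leaf count: 7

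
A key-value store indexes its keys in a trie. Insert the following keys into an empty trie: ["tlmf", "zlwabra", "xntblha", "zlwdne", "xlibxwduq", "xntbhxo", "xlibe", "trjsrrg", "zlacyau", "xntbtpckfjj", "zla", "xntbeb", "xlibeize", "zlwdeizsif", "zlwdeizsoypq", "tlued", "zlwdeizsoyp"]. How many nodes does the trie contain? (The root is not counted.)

Trace insertions, counting only characters that open a new branch:
  "tlmf" → 4 new (t, l, m, f)
  "zlwabra" → 7 new (z, l, w, a, b, r, a)
  "xntblha" → 7 new (x, n, t, b, l, h, a)
  "zlwdne" → prefix "zlw" already present; 3 new (d, n, e)
  "xlibxwduq" → prefix "x" already present; 8 new (l, i, b, x, w, d, u, q)
  "xntbhxo" → prefix "xntb" already present; 3 new (h, x, o)
  "xlibe" → prefix "xlib" already present; 1 new (e)
  "trjsrrg" → prefix "t" already present; 6 new (r, j, s, r, r, g)
  "zlacyau" → prefix "zl" already present; 5 new (a, c, y, a, u)
  "xntbtpckfjj" → prefix "xntb" already present; 7 new (t, p, c, k, f, j, j)
  "zla" → prefix "zla" already present; 0 new (none)
  "xntbeb" → prefix "xntb" already present; 2 new (e, b)
  "xlibeize" → prefix "xlibe" already present; 3 new (i, z, e)
  "zlwdeizsif" → prefix "zlwd" already present; 6 new (e, i, z, s, i, f)
  "zlwdeizsoypq" → prefix "zlwdeizs" already present; 4 new (o, y, p, q)
  "tlued" → prefix "tl" already present; 3 new (u, e, d)
  "zlwdeizsoyp" → prefix "zlwdeizsoyp" already present; 0 new (none)
Total nodes = 4 + 7 + 7 + 3 + 8 + 3 + 1 + 6 + 5 + 7 + 0 + 2 + 3 + 6 + 4 + 3 + 0 = 69

69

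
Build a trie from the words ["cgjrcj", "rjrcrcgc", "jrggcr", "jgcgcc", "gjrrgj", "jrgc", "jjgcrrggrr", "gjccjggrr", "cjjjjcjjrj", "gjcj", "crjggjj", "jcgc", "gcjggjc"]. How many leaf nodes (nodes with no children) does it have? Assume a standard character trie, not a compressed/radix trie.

13

Leaves are exactly the stored words that no other stored word extends.
Those words: "cgjrcj", "cjjjjcjjrj", "crjggjj", "gcjggjc", "gjccjggrr", "gjcj", "gjrrgj", "jcgc", "jgcgcc", "jjgcrrggrr", "jrgc", "jrggcr", "rjrcrcgc"
Leaf count: 13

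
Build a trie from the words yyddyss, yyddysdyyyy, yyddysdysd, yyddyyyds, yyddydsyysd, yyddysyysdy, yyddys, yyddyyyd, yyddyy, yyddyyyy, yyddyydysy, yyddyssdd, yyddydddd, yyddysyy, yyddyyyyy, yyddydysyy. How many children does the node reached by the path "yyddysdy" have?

The children of the "yyddysdy" node are the distinct next characters among strings starting with "yyddysdy".
Characters that immediately follow "yyddysdy" among the stored strings: {s, y}.
That node has 2 child edges.

2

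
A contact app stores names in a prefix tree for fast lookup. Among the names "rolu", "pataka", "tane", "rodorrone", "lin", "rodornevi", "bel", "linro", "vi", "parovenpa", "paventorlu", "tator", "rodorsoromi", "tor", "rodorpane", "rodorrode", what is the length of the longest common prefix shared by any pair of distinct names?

7

Look for the deepest trie node that still has at least two words in its subtree.
e.g. "rodorrode" and "rodorrone" share the prefix "rodorro" of length 7; no pair shares a longer one.
Longest shared-prefix length: 7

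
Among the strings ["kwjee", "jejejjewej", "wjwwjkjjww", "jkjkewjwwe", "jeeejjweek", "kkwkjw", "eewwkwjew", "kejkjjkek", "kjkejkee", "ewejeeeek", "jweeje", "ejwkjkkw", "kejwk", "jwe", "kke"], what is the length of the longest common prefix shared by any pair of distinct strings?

3

The deepest shared node is where two words last agree before diverging.
e.g. "jwe" and "jweeje" share the prefix "jwe" of length 3; no pair shares a longer one.
Longest shared-prefix length: 3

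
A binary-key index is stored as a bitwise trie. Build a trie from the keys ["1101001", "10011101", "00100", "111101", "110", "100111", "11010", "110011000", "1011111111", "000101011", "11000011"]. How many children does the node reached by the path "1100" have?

Walk "1100" from the root, arriving at one node.
Characters that immediately follow "1100" among the stored strings: {0, 1}.
That node has 2 child edges.

2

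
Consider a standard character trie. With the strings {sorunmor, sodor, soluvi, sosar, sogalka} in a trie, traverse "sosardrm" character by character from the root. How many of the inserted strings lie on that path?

1

Walk "sosardrm" from the root; an end-of-word marker is hit whenever a stored word is a prefix of "sosardrm".
Prefixes of the query that are stored words: "sosar"
Count: 1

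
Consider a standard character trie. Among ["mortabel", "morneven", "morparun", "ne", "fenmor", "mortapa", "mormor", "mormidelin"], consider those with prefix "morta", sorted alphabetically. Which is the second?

Filter for "morta…" and sort: "mortabel", "mortapa"
The 2nd is mortapa.

mortapa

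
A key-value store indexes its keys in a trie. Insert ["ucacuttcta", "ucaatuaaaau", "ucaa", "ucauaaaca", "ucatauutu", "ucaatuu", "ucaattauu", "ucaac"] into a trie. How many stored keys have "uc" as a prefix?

8

Walk to "uc"; the words in its subtree are exactly those with that prefix.
Matches: "ucaa", "ucaac", "ucaattauu", "ucaatuaaaau", "ucaatuu", "ucacuttcta", "ucatauutu", "ucauaaaca"
Count: 8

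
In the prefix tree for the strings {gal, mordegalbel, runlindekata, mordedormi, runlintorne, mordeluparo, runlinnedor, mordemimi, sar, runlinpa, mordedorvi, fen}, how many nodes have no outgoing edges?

12

Leaves are exactly the stored words that no other stored word extends.
Those words: "fen", "gal", "mordedormi", "mordedorvi", "mordegalbel", "mordeluparo", "mordemimi", "runlindekata", "runlinnedor", "runlinpa", "runlintorne", "sar"
Leaf count: 12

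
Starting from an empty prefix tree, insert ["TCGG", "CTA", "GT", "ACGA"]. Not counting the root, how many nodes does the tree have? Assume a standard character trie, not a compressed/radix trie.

Trie structure (* marks end of a word):
(root)
├─ A
│  └─ C
│     └─ G
│        └─ A *
├─ C
│  └─ T
│     └─ A *
├─ G
│  └─ T *
└─ T
   └─ C
      └─ G
         └─ G *
Counting every labelled node above: 13.

13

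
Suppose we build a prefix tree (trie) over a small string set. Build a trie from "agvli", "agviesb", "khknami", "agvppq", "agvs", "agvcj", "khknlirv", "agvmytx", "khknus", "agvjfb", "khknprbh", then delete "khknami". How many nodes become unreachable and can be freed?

A node on "khknami"'s path can go only if nothing else ends at it or branches off below it.
The suffix "ami" (3 nodes) is used only by "khknami"; the node for "khkn" still has the child "l", so pruning stops there.
Nodes removed: 3

3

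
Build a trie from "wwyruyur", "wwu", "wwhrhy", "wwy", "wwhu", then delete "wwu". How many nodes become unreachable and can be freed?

1

Walk "wwu" from the leaf back toward the root, removing each node that no remaining word uses.
The suffix "u" (1 node) is used only by "wwu"; the node for "ww" still has the child "y", so pruning stops there.
Nodes removed: 1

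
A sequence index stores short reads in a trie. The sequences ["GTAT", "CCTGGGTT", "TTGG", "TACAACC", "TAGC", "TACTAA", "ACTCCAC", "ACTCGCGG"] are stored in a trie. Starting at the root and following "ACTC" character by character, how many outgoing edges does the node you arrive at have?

2

The children of the "ACTC" node are the distinct next characters among strings starting with "ACTC".
Characters that immediately follow "ACTC" among the stored strings: {C, G}.
That node has 2 child edges.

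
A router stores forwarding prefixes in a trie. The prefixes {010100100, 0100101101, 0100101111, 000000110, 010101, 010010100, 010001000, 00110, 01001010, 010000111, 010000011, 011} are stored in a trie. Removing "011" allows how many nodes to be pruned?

1

A node on "011"'s path can go only if nothing else ends at it or branches off below it.
The suffix "1" (1 node) is used only by "011"; the node for "01" still has the child "0", so pruning stops there.
Nodes removed: 1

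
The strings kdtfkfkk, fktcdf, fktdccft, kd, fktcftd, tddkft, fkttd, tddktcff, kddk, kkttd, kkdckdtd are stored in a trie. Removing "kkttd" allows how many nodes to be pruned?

Walk "kkttd" from the leaf back toward the root, removing each node that no remaining word uses.
The suffix "ttd" (3 nodes) is used only by "kkttd"; the node for "kk" still has the child "d", so pruning stops there.
Nodes removed: 3

3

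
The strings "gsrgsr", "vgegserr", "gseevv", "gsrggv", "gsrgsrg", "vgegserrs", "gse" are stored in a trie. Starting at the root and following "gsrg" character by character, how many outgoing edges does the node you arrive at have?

Follow the path "gsrg" to its node, then look at its outgoing edges.
Characters that immediately follow "gsrg" among the stored strings: {g, s}.
That node has 2 child edges.

2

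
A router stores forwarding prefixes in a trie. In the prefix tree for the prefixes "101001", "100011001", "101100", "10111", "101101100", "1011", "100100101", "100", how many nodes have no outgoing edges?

Leaves are exactly the stored words that no other stored word extends.
Those words: "100011001", "100100101", "101001", "101100", "101101100", "10111"
Leaf count: 6

6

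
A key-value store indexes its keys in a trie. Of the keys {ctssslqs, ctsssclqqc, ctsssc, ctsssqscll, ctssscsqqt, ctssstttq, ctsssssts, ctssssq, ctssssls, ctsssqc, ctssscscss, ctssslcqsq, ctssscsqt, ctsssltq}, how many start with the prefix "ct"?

Traverse to the node for "ct", then collect every word in that subtree.
Words under "ct": ctsssc, ctsssclqqc, ctssscscss, ctssscsqqt, ctssscsqt, ctssslcqsq, ctssslqs, ctsssltq, ctsssqc, ctsssqscll, ctssssls, ctssssq, ctsssssts, ctssstttq
Count: 14

14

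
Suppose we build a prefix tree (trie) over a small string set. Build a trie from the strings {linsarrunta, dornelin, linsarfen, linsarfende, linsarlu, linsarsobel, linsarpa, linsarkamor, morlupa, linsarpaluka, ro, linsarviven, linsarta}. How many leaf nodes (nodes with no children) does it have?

11

Leaves are exactly the stored words that no other stored word extends.
Those words: "dornelin", "linsarfende", "linsarkamor", "linsarlu", "linsarpaluka", "linsarrunta", "linsarsobel", "linsarta", "linsarviven", "morlupa", "ro"
Leaf count: 11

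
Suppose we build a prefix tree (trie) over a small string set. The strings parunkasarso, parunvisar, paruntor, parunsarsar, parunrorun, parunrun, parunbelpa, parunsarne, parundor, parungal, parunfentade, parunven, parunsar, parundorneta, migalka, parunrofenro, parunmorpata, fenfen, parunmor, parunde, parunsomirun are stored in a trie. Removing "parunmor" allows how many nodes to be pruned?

0

A node on "parunmor"'s path can go only if nothing else ends at it or branches off below it.
Every node on "parunmor" is still needed (e.g. by "parunmorpata"), so nothing is freed.
Nodes removed: 0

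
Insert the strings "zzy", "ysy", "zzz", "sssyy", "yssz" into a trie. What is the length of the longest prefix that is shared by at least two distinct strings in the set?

2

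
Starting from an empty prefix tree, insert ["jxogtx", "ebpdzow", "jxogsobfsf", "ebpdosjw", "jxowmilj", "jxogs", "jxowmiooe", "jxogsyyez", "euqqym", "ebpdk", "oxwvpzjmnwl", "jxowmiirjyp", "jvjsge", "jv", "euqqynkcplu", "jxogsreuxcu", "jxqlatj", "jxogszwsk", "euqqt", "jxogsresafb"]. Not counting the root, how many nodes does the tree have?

88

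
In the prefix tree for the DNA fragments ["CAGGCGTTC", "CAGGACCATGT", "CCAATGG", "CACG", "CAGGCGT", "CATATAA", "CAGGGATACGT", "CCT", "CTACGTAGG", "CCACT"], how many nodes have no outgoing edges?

A leaf is a node with no children — equivalently, the end of a word that is not a proper prefix of any other stored word.
Those words: "CACG", "CAGGACCATGT", "CAGGCGTTC", "CAGGGATACGT", "CATATAA", "CCAATGG", "CCACT", "CCT", "CTACGTAGG"
Leaf count: 9

9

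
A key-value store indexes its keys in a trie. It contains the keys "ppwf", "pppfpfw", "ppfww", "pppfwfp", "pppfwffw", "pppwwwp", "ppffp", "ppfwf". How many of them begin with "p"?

8

Filter for entries beginning with "p":
Words under "p": ppffp, ppfwf, ppfww, pppfpfw, pppfwffw, pppfwfp, pppwwwp, ppwf
Count: 8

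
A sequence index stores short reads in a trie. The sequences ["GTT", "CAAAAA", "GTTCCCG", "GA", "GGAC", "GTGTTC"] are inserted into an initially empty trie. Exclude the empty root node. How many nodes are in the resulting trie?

21

Trace insertions, counting only characters that open a new branch:
  "GTT" → 3 new (G, T, T)
  "CAAAAA" → 6 new (C, A, A, A, A, A)
  "GTTCCCG" → prefix "GTT" already present; 4 new (C, C, C, G)
  "GA" → prefix "G" already present; 1 new (A)
  "GGAC" → prefix "G" already present; 3 new (G, A, C)
  "GTGTTC" → prefix "GT" already present; 4 new (G, T, T, C)
Total nodes = 3 + 6 + 4 + 1 + 3 + 4 = 21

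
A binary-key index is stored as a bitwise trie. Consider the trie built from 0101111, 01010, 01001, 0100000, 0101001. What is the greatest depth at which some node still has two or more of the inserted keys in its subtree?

Equivalently: take the maximum, over all pairs, of their longest common prefix length.
"01010" and "0101001" agree on "01010" (5 characters) before diverging; nothing deeper is shared.
Longest shared-prefix length: 5

5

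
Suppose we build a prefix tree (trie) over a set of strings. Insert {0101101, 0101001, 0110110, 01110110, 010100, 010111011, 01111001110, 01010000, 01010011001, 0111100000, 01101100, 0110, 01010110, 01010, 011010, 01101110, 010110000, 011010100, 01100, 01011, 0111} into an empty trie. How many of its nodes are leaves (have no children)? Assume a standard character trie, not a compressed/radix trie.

A leaf is a node with no children — equivalently, the end of a word that is not a proper prefix of any other stored word.
Those words: "01010000", "01010011001", "01010110", "010110000", "0101101", "010111011", "01100", "011010100", "01101100", "01101110", "01110110", "0111100000", "01111001110"
Leaf count: 13

13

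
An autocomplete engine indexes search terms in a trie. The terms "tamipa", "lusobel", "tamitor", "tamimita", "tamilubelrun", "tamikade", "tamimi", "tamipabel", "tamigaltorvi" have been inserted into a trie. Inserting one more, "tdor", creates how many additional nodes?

3

The longest prefix of "tdor" already in the trie is "t" (length 1).
So 4 − 1 = 3 new nodes.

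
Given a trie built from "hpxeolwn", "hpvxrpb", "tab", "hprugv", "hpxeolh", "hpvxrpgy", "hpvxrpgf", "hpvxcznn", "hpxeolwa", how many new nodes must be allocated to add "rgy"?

No existing word starts with "r", so every character of "rgy" needs a new node.
3 − 0 = 3 new nodes.

3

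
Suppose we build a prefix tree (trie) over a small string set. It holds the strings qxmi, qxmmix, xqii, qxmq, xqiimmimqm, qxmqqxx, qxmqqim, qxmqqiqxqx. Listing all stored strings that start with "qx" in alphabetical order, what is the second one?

qxmmix

Words with prefix "qx", in lexicographic order: "qxmi", "qxmmix", "qxmq", "qxmqqim", "qxmqqiqxqx", "qxmqqxx"
Position 2: qxmmix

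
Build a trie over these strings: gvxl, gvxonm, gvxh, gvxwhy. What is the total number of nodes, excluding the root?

Count nodes per top-level branch (shared prefixes stored once):
  'g'-branch (gvxh, gvxl, gvxonm, gvxwhy): 11 nodes
Sum: 11

11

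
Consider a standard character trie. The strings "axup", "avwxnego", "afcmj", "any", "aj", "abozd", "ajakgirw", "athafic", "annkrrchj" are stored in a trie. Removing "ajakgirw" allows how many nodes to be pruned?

6

A node on "ajakgirw"'s path can go only if nothing else ends at it or branches off below it.
The suffix "akgirw" (6 nodes) is used only by "ajakgirw"; "aj" is itself a stored word, so pruning stops there.
Nodes removed: 6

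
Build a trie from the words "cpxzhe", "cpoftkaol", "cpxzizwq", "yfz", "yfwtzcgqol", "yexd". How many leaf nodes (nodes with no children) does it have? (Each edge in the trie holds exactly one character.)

A leaf is a node with no children — equivalently, the end of a word that is not a proper prefix of any other stored word.
Those words: "cpoftkaol", "cpxzhe", "cpxzizwq", "yexd", "yfwtzcgqol", "yfz"
Leaf count: 6

6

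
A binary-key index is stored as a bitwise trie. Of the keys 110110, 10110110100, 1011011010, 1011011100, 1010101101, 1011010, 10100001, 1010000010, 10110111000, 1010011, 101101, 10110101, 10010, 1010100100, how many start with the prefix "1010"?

Filter for entries beginning with "1010":
Words under "1010": 1010000010, 10100001, 1010011, 1010100100, 1010101101
Count: 5

5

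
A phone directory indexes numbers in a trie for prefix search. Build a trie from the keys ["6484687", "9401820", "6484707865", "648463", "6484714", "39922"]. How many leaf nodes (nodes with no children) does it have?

6

Leaves are exactly the stored words that no other stored word extends.
Those words: "39922", "648463", "6484687", "6484707865", "6484714", "9401820"
Leaf count: 6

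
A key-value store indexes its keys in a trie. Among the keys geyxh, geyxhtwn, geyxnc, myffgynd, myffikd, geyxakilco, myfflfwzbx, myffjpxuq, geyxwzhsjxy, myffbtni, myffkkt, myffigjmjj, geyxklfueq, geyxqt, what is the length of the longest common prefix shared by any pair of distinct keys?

5

The deepest shared node is where two words last agree before diverging.
"geyxh" and "geyxhtwn" agree on "geyxh" (5 characters) before diverging; nothing deeper is shared.
Longest shared-prefix length: 5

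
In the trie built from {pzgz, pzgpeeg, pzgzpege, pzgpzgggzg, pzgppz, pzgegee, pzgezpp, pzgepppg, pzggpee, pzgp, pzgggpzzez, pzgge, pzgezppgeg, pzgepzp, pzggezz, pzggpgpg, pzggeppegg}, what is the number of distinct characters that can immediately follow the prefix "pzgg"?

The children of the "pzgg" node are the distinct next characters among strings starting with "pzgg".
Characters that immediately follow "pzgg" among the stored strings: {e, g, p}.
That node has 3 child edges.

3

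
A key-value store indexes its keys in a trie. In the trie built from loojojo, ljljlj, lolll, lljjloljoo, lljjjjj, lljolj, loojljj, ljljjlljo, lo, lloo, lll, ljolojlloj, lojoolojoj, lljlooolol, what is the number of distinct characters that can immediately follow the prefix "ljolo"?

1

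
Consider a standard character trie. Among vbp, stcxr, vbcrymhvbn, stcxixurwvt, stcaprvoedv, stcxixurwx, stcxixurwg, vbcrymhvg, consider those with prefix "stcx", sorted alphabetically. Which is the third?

stcxixurwx

Words with prefix "stcx", in lexicographic order: "stcxixurwg", "stcxixurwvt", "stcxixurwx", "stcxr"
Position 3: stcxixurwx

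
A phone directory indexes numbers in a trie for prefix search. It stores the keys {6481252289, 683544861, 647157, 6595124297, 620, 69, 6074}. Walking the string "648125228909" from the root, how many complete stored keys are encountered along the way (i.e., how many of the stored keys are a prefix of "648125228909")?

1

Walk "648125228909" from the root; an end-of-word marker is hit whenever a stored word is a prefix of "648125228909".
Prefixes of the query that are stored words: "6481252289"
Count: 1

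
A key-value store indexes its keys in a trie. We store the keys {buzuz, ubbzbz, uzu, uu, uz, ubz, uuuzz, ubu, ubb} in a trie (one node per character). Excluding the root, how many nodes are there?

19

Trace insertions, counting only characters that open a new branch:
  "buzuz" → 5 new (b, u, z, u, z)
  "ubbzbz" → 6 new (u, b, b, z, b, z)
  "uzu" → prefix "u" already present; 2 new (z, u)
  "uu" → prefix "u" already present; 1 new (u)
  "uz" → prefix "uz" already present; 0 new (none)
  "ubz" → prefix "ub" already present; 1 new (z)
  "uuuzz" → prefix "uu" already present; 3 new (u, z, z)
  "ubu" → prefix "ub" already present; 1 new (u)
  "ubb" → prefix "ubb" already present; 0 new (none)
Total nodes = 5 + 6 + 2 + 1 + 0 + 1 + 3 + 1 + 0 = 19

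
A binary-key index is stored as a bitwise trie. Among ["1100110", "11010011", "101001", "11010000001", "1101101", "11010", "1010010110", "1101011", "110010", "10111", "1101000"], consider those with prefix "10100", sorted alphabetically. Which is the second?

1010010110

Filter for "10100…" and sort: "101001", "1010010110"
Position 2: 1010010110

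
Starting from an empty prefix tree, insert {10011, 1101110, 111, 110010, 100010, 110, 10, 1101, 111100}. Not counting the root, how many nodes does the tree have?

21

Trace insertions, counting only characters that open a new branch:
  "10011" → 5 new (1, 0, 0, 1, 1)
  "1101110" → prefix "1" already present; 6 new (1, 0, 1, 1, 1, 0)
  "111" → prefix "11" already present; 1 new (1)
  "110010" → prefix "110" already present; 3 new (0, 1, 0)
  "100010" → prefix "100" already present; 3 new (0, 1, 0)
  "110" → prefix "110" already present; 0 new (none)
  "10" → prefix "10" already present; 0 new (none)
  "1101" → prefix "1101" already present; 0 new (none)
  "111100" → prefix "111" already present; 3 new (1, 0, 0)
Total nodes = 5 + 6 + 1 + 3 + 3 + 0 + 0 + 0 + 3 = 21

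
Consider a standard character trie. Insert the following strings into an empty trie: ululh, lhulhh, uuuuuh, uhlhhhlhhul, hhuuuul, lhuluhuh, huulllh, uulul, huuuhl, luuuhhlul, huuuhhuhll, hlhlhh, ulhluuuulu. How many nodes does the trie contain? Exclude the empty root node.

75

Trace insertions, counting only characters that open a new branch:
  "ululh" → 5 new (u, l, u, l, h)
  "lhulhh" → 6 new (l, h, u, l, h, h)
  "uuuuuh" → prefix "u" already present; 5 new (u, u, u, u, h)
  "uhlhhhlhhul" → prefix "u" already present; 10 new (h, l, h, h, h, l, h, h, u, l)
  "hhuuuul" → 7 new (h, h, u, u, u, u, l)
  "lhuluhuh" → prefix "lhul" already present; 4 new (u, h, u, h)
  "huulllh" → prefix "h" already present; 6 new (u, u, l, l, l, h)
  "uulul" → prefix "uu" already present; 3 new (l, u, l)
  "huuuhl" → prefix "huu" already present; 3 new (u, h, l)
  "luuuhhlul" → prefix "l" already present; 8 new (u, u, u, h, h, l, u, l)
  "huuuhhuhll" → prefix "huuuh" already present; 5 new (h, u, h, l, l)
  "hlhlhh" → prefix "h" already present; 5 new (l, h, l, h, h)
  "ulhluuuulu" → prefix "ul" already present; 8 new (h, l, u, u, u, u, l, u)
Total nodes = 5 + 6 + 5 + 10 + 7 + 4 + 6 + 3 + 3 + 8 + 5 + 5 + 8 = 75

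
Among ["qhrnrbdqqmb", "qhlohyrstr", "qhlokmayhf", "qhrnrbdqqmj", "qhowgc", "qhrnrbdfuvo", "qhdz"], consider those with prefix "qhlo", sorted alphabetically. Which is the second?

qhlokmayhf

Words with prefix "qhlo", in lexicographic order: "qhlohyrstr", "qhlokmayhf"
Position 2: qhlokmayhf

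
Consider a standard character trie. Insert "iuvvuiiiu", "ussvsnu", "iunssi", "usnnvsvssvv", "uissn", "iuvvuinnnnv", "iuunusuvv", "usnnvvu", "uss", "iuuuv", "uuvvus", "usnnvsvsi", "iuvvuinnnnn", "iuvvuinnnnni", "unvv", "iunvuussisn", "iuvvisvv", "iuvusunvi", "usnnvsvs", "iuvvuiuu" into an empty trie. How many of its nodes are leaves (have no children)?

17

A leaf is a node with no children — equivalently, the end of a word that is not a proper prefix of any other stored word.
Those words: "iunssi", "iunvuussisn", "iuunusuvv", "iuuuv", "iuvusunvi", "iuvvisvv", "iuvvuiiiu", "iuvvuinnnnni", "iuvvuinnnnv", "iuvvuiuu", "uissn", "unvv", "usnnvsvsi", "usnnvsvssvv", "usnnvvu", "ussvsnu", "uuvvus"
Leaf count: 17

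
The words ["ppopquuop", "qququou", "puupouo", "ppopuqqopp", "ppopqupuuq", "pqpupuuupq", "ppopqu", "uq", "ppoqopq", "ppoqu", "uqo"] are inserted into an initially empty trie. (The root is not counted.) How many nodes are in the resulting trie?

49

Trace insertions, counting only characters that open a new branch:
  "ppopquuop" → 9 new (p, p, o, p, q, u, u, o, p)
  "qququou" → 7 new (q, q, u, q, u, o, u)
  "puupouo" → prefix "p" already present; 6 new (u, u, p, o, u, o)
  "ppopuqqopp" → prefix "ppop" already present; 6 new (u, q, q, o, p, p)
  "ppopqupuuq" → prefix "ppopqu" already present; 4 new (p, u, u, q)
  "pqpupuuupq" → prefix "p" already present; 9 new (q, p, u, p, u, u, u, p, q)
  "ppopqu" → prefix "ppopqu" already present; 0 new (none)
  "uq" → 2 new (u, q)
  "ppoqopq" → prefix "ppo" already present; 4 new (q, o, p, q)
  "ppoqu" → prefix "ppoq" already present; 1 new (u)
  "uqo" → prefix "uq" already present; 1 new (o)
Total nodes = 9 + 7 + 6 + 6 + 4 + 9 + 0 + 2 + 4 + 1 + 1 = 49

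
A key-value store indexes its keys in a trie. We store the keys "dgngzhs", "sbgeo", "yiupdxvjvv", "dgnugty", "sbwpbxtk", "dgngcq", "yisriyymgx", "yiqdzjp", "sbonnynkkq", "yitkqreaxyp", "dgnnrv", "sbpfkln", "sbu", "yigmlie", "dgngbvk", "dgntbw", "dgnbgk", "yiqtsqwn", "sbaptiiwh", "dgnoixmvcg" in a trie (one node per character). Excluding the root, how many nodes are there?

For each word, the new-node count is its length minus the longest prefix already in the trie:
  "dgngzhs" → 7 new (d, g, n, g, z, h, s)
  "sbgeo" → 5 new (s, b, g, e, o)
  "yiupdxvjvv" → 10 new (y, i, u, p, d, x, v, j, v, v)
  "dgnugty" → prefix "dgn" already present; 4 new (u, g, t, y)
  "sbwpbxtk" → prefix "sb" already present; 6 new (w, p, b, x, t, k)
  "dgngcq" → prefix "dgng" already present; 2 new (c, q)
  "yisriyymgx" → prefix "yi" already present; 8 new (s, r, i, y, y, m, g, x)
  "yiqdzjp" → prefix "yi" already present; 5 new (q, d, z, j, p)
  "sbonnynkkq" → prefix "sb" already present; 8 new (o, n, n, y, n, k, k, q)
  "yitkqreaxyp" → prefix "yi" already present; 9 new (t, k, q, r, e, a, x, y, p)
  "dgnnrv" → prefix "dgn" already present; 3 new (n, r, v)
  "sbpfkln" → prefix "sb" already present; 5 new (p, f, k, l, n)
  "sbu" → prefix "sb" already present; 1 new (u)
  "yigmlie" → prefix "yi" already present; 5 new (g, m, l, i, e)
  "dgngbvk" → prefix "dgng" already present; 3 new (b, v, k)
  "dgntbw" → prefix "dgn" already present; 3 new (t, b, w)
  "dgnbgk" → prefix "dgn" already present; 3 new (b, g, k)
  "yiqtsqwn" → prefix "yiq" already present; 5 new (t, s, q, w, n)
  "sbaptiiwh" → prefix "sb" already present; 7 new (a, p, t, i, i, w, h)
  "dgnoixmvcg" → prefix "dgn" already present; 7 new (o, i, x, m, v, c, g)
Total nodes = 7 + 5 + 10 + 4 + 6 + 2 + 8 + 5 + 8 + 9 + 3 + 5 + 1 + 5 + 3 + 3 + 3 + 5 + 7 + 7 = 106

106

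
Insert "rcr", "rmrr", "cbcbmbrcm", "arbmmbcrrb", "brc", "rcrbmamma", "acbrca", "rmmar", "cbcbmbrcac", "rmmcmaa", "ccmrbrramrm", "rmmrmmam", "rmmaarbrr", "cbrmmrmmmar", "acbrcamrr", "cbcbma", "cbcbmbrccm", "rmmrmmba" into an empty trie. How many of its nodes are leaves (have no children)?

16

A leaf is a node with no children — equivalently, the end of a word that is not a proper prefix of any other stored word.
Those words: "acbrcamrr", "arbmmbcrrb", "brc", "cbcbma", "cbcbmbrcac", "cbcbmbrccm", "cbcbmbrcm", "cbrmmrmmmar", "ccmrbrramrm", "rcrbmamma", "rmmaarbrr", "rmmar", "rmmcmaa", "rmmrmmam", "rmmrmmba", "rmrr"
Leaf count: 16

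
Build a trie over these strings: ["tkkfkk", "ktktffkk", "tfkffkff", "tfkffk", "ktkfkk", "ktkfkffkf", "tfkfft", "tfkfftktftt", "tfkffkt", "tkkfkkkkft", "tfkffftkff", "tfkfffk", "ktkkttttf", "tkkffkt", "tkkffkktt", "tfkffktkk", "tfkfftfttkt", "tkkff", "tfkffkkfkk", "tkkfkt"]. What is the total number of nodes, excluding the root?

69

Count nodes per top-level branch (shared prefixes stored once):
  'k'-branch (ktkfkffkf, ktkfkk, ktkkttttf, ktktffkk): 21 nodes
  't'-branch (tfkfffk, tfkffftkff, tfkffk, tfkffkff, tfkffkkfkk, tfkffkt, tfkffktkk, tfkfft, tfkfftfttkt, tfkfftktftt, tkkff, tkkffkktt, tkkffkt, tkkfkk, tkkfkkkkft, tkkfkt): 48 nodes
Sum: 69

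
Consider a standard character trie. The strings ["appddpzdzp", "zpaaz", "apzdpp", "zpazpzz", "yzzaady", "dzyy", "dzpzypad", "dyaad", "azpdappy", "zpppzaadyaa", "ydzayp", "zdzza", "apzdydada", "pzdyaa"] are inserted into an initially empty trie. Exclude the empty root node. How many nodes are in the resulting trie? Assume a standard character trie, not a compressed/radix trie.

80

Trace insertions, counting only characters that open a new branch:
  "appddpzdzp" → 10 new (a, p, p, d, d, p, z, d, z, p)
  "zpaaz" → 5 new (z, p, a, a, z)
  "apzdpp" → prefix "ap" already present; 4 new (z, d, p, p)
  "zpazpzz" → prefix "zpa" already present; 4 new (z, p, z, z)
  "yzzaady" → 7 new (y, z, z, a, a, d, y)
  "dzyy" → 4 new (d, z, y, y)
  "dzpzypad" → prefix "dz" already present; 6 new (p, z, y, p, a, d)
  "dyaad" → prefix "d" already present; 4 new (y, a, a, d)
  "azpdappy" → prefix "a" already present; 7 new (z, p, d, a, p, p, y)
  "zpppzaadyaa" → prefix "zp" already present; 9 new (p, p, z, a, a, d, y, a, a)
  "ydzayp" → prefix "y" already present; 5 new (d, z, a, y, p)
  "zdzza" → prefix "z" already present; 4 new (d, z, z, a)
  "apzdydada" → prefix "apzd" already present; 5 new (y, d, a, d, a)
  "pzdyaa" → 6 new (p, z, d, y, a, a)
Total nodes = 10 + 5 + 4 + 4 + 7 + 4 + 6 + 4 + 7 + 9 + 5 + 4 + 5 + 6 = 80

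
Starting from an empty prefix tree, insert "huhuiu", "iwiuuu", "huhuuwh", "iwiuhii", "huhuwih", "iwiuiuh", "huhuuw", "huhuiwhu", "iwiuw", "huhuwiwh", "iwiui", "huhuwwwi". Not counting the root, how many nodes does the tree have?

33

Insert word by word; a character creates a node only if that edge doesn't already exist:
  "huhuiu" → 6 new (h, u, h, u, i, u)
  "iwiuuu" → 6 new (i, w, i, u, u, u)
  "huhuuwh" → prefix "huhu" already present; 3 new (u, w, h)
  "iwiuhii" → prefix "iwiu" already present; 3 new (h, i, i)
  "huhuwih" → prefix "huhu" already present; 3 new (w, i, h)
  "iwiuiuh" → prefix "iwiu" already present; 3 new (i, u, h)
  "huhuuw" → prefix "huhuuw" already present; 0 new (none)
  "huhuiwhu" → prefix "huhui" already present; 3 new (w, h, u)
  "iwiuw" → prefix "iwiu" already present; 1 new (w)
  "huhuwiwh" → prefix "huhuwi" already present; 2 new (w, h)
  "iwiui" → prefix "iwiui" already present; 0 new (none)
  "huhuwwwi" → prefix "huhuw" already present; 3 new (w, w, i)
Total nodes = 6 + 6 + 3 + 3 + 3 + 3 + 0 + 3 + 1 + 2 + 0 + 3 = 33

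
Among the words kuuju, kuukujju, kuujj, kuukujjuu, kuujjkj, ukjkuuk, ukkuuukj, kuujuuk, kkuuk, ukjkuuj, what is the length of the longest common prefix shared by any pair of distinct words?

8

Look for the deepest trie node that still has at least two words in its subtree.
"kuukujju" and "kuukujjuu" agree on "kuukujju" (8 characters) before diverging; nothing deeper is shared.
Longest shared-prefix length: 8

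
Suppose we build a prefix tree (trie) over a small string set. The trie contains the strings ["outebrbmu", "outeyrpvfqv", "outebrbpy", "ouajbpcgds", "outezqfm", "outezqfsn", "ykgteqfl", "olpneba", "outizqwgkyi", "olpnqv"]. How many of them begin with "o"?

9

Traverse to the node for "o", then collect every word in that subtree.
Matches: "olpneba", "olpnqv", "ouajbpcgds", "outebrbmu", "outebrbpy", "outeyrpvfqv", "outezqfm", "outezqfsn", "outizqwgkyi"
Count: 9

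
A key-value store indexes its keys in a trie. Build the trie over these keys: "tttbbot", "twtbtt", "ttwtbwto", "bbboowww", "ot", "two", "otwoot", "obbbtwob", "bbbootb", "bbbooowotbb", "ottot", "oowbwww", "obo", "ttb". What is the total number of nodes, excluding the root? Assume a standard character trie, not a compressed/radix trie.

Trace insertions, counting only characters that open a new branch:
  "tttbbot" → 7 new (t, t, t, b, b, o, t)
  "twtbtt" → prefix "t" already present; 5 new (w, t, b, t, t)
  "ttwtbwto" → prefix "tt" already present; 6 new (w, t, b, w, t, o)
  "bbboowww" → 8 new (b, b, b, o, o, w, w, w)
  "ot" → 2 new (o, t)
  "two" → prefix "tw" already present; 1 new (o)
  "otwoot" → prefix "ot" already present; 4 new (w, o, o, t)
  "obbbtwob" → prefix "o" already present; 7 new (b, b, b, t, w, o, b)
  "bbbootb" → prefix "bbboo" already present; 2 new (t, b)
  "bbbooowotbb" → prefix "bbboo" already present; 6 new (o, w, o, t, b, b)
  "ottot" → prefix "ot" already present; 3 new (t, o, t)
  "oowbwww" → prefix "o" already present; 6 new (o, w, b, w, w, w)
  "obo" → prefix "ob" already present; 1 new (o)
  "ttb" → prefix "tt" already present; 1 new (b)
Total nodes = 7 + 5 + 6 + 8 + 2 + 1 + 4 + 7 + 2 + 6 + 3 + 6 + 1 + 1 = 59

59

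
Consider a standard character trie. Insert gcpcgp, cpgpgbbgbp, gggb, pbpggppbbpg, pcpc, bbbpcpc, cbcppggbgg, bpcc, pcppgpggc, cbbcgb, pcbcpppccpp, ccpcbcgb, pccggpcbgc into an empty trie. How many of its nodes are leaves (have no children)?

13

Leaves are exactly the stored words that no other stored word extends.
Those words: "bbbpcpc", "bpcc", "cbbcgb", "cbcppggbgg", "ccpcbcgb", "cpgpgbbgbp", "gcpcgp", "gggb", "pbpggppbbpg", "pcbcpppccpp", "pccggpcbgc", "pcpc", "pcppgpggc"
Leaf count: 13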